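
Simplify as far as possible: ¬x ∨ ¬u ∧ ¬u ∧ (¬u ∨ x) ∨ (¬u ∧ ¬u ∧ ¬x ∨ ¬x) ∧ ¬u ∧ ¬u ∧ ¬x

¬x ∨ ¬u ∧ ¬u ∧ (¬u ∨ x) ∨ (¬u ∧ ¬u ∧ ¬x ∨ ¬x) ∧ ¬u ∧ ¬u ∧ ¬x
= ¬x ∨ ¬u ∧ ¬u ∧ (¬u ∨ x) ∨ ¬u ∧ ¬u ∧ ¬x   (absorption)
= ¬x ∨ ¬u ∧ ¬u ∨ ¬u ∧ ¬u ∧ ¬x   (absorption)
= ¬x ∨ ¬u ∧ ¬u   (absorption)
= ¬x ∨ ¬u   (idempotence)

¬x ∨ ¬u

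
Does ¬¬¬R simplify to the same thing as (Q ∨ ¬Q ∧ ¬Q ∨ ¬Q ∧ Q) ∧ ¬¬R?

No

E1: ¬¬¬R
    = ¬R   — double negation
E2: (Q ∨ ¬Q ∧ ¬Q ∨ ¬Q ∧ Q) ∧ ¬¬R
    = (Q ∨ ¬Q) ∧ ¬¬R   — distribution
    = (Q ∨ ¬Q) ∧ R   — double negation
    = R   — complement / identity
These differ: at Q=0, R=0, E1 = 1 but E2 = 0.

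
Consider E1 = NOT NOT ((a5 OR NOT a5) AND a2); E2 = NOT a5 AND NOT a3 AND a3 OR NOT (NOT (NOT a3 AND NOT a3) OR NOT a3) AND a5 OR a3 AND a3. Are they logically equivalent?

E1: NOT NOT ((a5 OR NOT a5) AND a2)
    = NOT NOT a2   (complement / identity)
    = a2   (double negation)
E2: NOT a5 AND NOT a3 AND a3 OR NOT (NOT (NOT a3 AND NOT a3) OR NOT a3) AND a5 OR a3 AND a3
    = NOT a5 AND NOT a3 AND a3 OR NOT (NOT NOT a3 OR NOT a3) AND a5 OR a3 AND a3   (idempotence)
    = NOT a5 AND NOT a3 AND a3 OR NOT a3 AND a3 AND a5 OR a3 AND a3   (De Morgan)
    = NOT a3 AND a3 OR a3 AND a3   (distribution)
    = a3   (distribution)
These differ: at a2=0, a3=1, a5=0, E1 = 0 but E2 = 1.

No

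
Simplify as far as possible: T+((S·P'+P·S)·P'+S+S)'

T+S'

T+((S·P'+P·S)·P'+S+S)'
= T+(S·P'+S+S)'   [distribution]
= T+(S+S)'   [absorption]
= T+S'   [idempotence]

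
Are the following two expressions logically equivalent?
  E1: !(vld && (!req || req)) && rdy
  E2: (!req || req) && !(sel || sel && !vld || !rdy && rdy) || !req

No

E1: !(vld && (!req || req)) && rdy
    = !vld && rdy   (complement / identity)
E2: (!req || req) && !(sel || sel && !vld || !rdy && rdy) || !req
    = !(sel || sel && !vld || !rdy && rdy) || !req   (complement / identity)
    = !(sel || sel && !vld) || !req   (complement / identity)
    = !sel || !req   (absorption)
These differ: at rdy=0, req=0, sel=1, vld=0, E1 = 0 but E2 = 1.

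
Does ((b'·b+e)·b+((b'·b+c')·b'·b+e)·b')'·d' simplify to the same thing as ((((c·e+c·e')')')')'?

E1: ((b'·b+e)·b+((b'·b+c')·b'·b+e)·b')'·d'
    = ((b'·b+e)·b+(b'·b+e)·b')'·d'   (absorption)
    = (b'·b+e)'·d'   (distribution)
    = e'·d'   (complement / identity)
E2: ((((c·e+c·e')')')')'
    = (((c')')')'   (distribution)
    = (c')'   (double negation)
    = c   (double negation)
These differ: at b=0, c=1, d=1, e=0, E1 = 0 but E2 = 1.

No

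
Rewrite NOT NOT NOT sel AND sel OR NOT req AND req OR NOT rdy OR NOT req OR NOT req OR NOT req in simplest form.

NOT NOT NOT sel AND sel OR NOT req AND req OR NOT rdy OR NOT req OR NOT req OR NOT req
= NOT NOT NOT sel AND sel OR NOT req AND req OR NOT rdy OR NOT req OR NOT req   [idempotence]
= NOT NOT NOT sel AND sel OR NOT rdy OR NOT req OR NOT req   [complement / identity]
= NOT NOT NOT sel AND sel OR NOT rdy OR NOT req   [idempotence]
= NOT sel AND sel OR NOT rdy OR NOT req   [double negation]
= NOT rdy OR NOT req   [complement / identity]

NOT rdy OR NOT req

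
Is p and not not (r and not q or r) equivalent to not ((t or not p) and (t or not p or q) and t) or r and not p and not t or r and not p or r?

E1: p and not not (r and not q or r)
    = p and not not r   — absorption
    = p and r   — double negation
E2: not ((t or not p) and (t or not p or q) and t) or r and not p and not t or r and not p or r
    = not ((t or not p) and (t or not p or q) and t) or r and not p or r   — absorption
    = not ((t or not p) and t) or r and not p or r   — absorption
    = not t or r and not p or r   — absorption
    = not t or r   — absorption
These differ: at p=0, q=0, r=0, t=0, E1 = 0 but E2 = 1.

No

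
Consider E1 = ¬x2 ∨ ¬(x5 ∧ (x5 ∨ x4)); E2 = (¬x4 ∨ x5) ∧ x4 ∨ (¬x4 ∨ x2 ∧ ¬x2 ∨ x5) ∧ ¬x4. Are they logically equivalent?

No

E1: ¬x2 ∨ ¬(x5 ∧ (x5 ∨ x4))
    = ¬x2 ∨ ¬x5   [absorption]
E2: (¬x4 ∨ x5) ∧ x4 ∨ (¬x4 ∨ x2 ∧ ¬x2 ∨ x5) ∧ ¬x4
    = (¬x4 ∨ x5) ∧ x4 ∨ (¬x4 ∨ x5) ∧ ¬x4   [complement / identity]
    = ¬x4 ∨ x5   [distribution]
These differ: at x2=1, x4=1, x5=0, E1 = 1 but E2 = 0.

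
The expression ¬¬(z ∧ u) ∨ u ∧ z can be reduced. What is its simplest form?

¬¬(z ∧ u) ∨ u ∧ z
= z ∧ u ∨ u ∧ z   (double negation)
= z ∧ (u ∨ u)   (distribution)
= z ∧ u   (idempotence)

z ∧ u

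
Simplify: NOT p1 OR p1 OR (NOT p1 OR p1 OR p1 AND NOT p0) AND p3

TRUE

NOT p1 OR p1 OR (NOT p1 OR p1 OR p1 AND NOT p0) AND p3
= NOT p1 OR p1 OR (NOT p1 OR p1) AND p3   (absorption)
= NOT p1 OR p1   (absorption)
= TRUE   (complement)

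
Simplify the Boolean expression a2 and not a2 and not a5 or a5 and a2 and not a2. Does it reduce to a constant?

False

a2 and not a2 and not a5 or a5 and a2 and not a2
= a2 and not a2   — distribution
= False   — complement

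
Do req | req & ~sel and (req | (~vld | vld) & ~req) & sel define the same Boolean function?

E1: req | req & ~sel
    = req
E2: (req | (~vld | vld) & ~req) & sel
    = (req | ~req) & sel
    = sel
These differ: at req=1, sel=0, vld=0, E1 = 1 but E2 = 0.

No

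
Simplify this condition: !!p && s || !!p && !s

!!p && s || !!p && !s
= !!p   — distribution
= p   — double negation

p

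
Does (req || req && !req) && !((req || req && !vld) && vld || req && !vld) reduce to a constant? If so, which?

(req || req && !req) && !((req || req && !vld) && vld || req && !vld)
= (req || req && !req) && !(req && vld || req && !vld)   [absorption]
= req && !(req && vld || req && !vld)   [complement / identity]
= req && !req   [distribution]
= false   [complement]

yes, False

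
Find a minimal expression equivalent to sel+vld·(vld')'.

sel+vld

sel+vld·(vld')'
= sel+vld·vld   [double negation]
= sel+vld   [idempotence]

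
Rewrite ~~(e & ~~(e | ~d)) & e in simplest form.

~~(e & ~~(e | ~d)) & e
= e & ~~(e | ~d) & e   (double negation)
= e & (e | ~d) & e   (double negation)
= e & e   (absorption)
= e   (idempotence)

e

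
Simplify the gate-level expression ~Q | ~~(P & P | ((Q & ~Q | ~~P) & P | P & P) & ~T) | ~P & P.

~Q | P

~Q | ~~(P & P | ((Q & ~Q | ~~P) & P | P & P) & ~T) | ~P & P
= ~Q | ~~(P & P | (~~P & P | P & P) & ~T) | ~P & P   (complement / identity)
= ~Q | P & P | (~~P & P | P & P) & ~T | ~P & P   (double negation)
= ~Q | P & P | (P & P | P & P) & ~T | ~P & P   (double negation)
= ~Q | P & P | P & P & ~T | ~P & P   (idempotence)
= ~Q | P & P | ~P & P   (absorption)
= ~Q | P   (distribution)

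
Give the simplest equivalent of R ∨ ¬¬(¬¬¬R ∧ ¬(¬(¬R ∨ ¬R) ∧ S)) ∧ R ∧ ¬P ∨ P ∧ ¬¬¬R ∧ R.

R

R ∨ ¬¬(¬¬¬R ∧ ¬(¬(¬R ∨ ¬R) ∧ S)) ∧ R ∧ ¬P ∨ P ∧ ¬¬¬R ∧ R
= R ∨ ¬(¬¬R ∨ ¬(¬R ∨ ¬R) ∧ S) ∧ R ∧ ¬P ∨ P ∧ ¬¬¬R ∧ R
= R ∨ ¬(¬¬R ∨ ¬¬R ∧ S) ∧ R ∧ ¬P ∨ P ∧ ¬¬¬R ∧ R
= R ∨ ¬¬¬R ∧ R ∧ ¬P ∨ P ∧ ¬¬¬R ∧ R
= R ∨ ¬¬¬R ∧ R
= R ∨ ¬R ∧ R
= R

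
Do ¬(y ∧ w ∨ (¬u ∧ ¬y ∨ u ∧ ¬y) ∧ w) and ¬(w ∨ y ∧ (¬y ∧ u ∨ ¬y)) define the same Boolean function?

Yes

E1: ¬(y ∧ w ∨ (¬u ∧ ¬y ∨ u ∧ ¬y) ∧ w)
    = ¬(y ∧ w ∨ ¬y ∧ w)   — distribution
    = ¬w   — distribution
E2: ¬(w ∨ y ∧ (¬y ∧ u ∨ ¬y))
    = ¬(w ∨ y ∧ ¬y)   — absorption
    = ¬w   — complement / identity
Both reduce to ¬w, so they are equivalent.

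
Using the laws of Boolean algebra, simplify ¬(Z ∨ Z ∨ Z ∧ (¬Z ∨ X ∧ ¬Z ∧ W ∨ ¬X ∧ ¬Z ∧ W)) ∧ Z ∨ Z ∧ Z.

Z

¬(Z ∨ Z ∨ Z ∧ (¬Z ∨ X ∧ ¬Z ∧ W ∨ ¬X ∧ ¬Z ∧ W)) ∧ Z ∨ Z ∧ Z
= ¬(Z ∨ Z ∨ Z ∧ (¬Z ∨ ¬Z ∧ W)) ∧ Z ∨ Z ∧ Z   (distribution)
= ¬(Z ∨ Z ∧ (¬Z ∨ ¬Z ∧ W)) ∧ Z ∨ Z ∧ Z   (idempotence)
= ¬(Z ∨ Z ∧ ¬Z) ∧ Z ∨ Z ∧ Z   (absorption)
= ¬Z ∧ Z ∨ Z ∧ Z   (complement / identity)
= Z   (distribution)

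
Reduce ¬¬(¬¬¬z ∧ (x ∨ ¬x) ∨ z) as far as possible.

True

¬¬(¬¬¬z ∧ (x ∨ ¬x) ∨ z)
= ¬¬(¬¬¬z ∨ z)   (complement / identity)
= ¬¬¬z ∨ z   (double negation)
= ¬z ∨ z   (double negation)
= True   (complement)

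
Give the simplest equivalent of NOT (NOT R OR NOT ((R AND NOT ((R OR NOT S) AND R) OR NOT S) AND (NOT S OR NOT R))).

NOT (NOT R OR NOT ((R AND NOT ((R OR NOT S) AND R) OR NOT S) AND (NOT S OR NOT R)))
= NOT (NOT R OR NOT ((R AND NOT R OR NOT S) AND (NOT S OR NOT R)))   (absorption)
= R AND (R AND NOT R OR NOT S) AND (NOT S OR NOT R)   (De Morgan)
= R AND NOT S AND (NOT S OR NOT R)   (complement / identity)
= R AND NOT S   (absorption)

R AND NOT S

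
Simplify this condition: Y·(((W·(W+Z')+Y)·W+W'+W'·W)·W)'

Y·(((W·(W+Z')+Y)·W+W'+W'·W)·W)'
= Y·(((W+Y)·W+W'+W'·W)·W)'   [absorption]
= Y·(((W+Y)·W+W')·W)'   [complement / identity]
= Y·((W+W')·W)'   [absorption]
= Y·W'   [complement / identity]

Y·W'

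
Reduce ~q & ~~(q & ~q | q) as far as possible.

~q & ~~(q & ~q | q)
= ~q & ~~q
= ~q & q
= 0

0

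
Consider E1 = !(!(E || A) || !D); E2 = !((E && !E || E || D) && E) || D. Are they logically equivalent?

E1: !(!(E || A) || !D)
    = (E || A) && D   — De Morgan
E2: !((E && !E || E || D) && E) || D
    = !((E || D) && E) || D   — complement / identity
    = !E || D   — absorption
These differ: at A=0, D=0, E=0, E1 = 0 but E2 = 1.

No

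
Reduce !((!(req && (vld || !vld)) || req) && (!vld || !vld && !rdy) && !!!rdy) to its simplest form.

!((!(req && (vld || !vld)) || req) && (!vld || !vld && !rdy) && !!!rdy)
= !((!(req && (vld || !vld)) || req) && (!vld || !vld && !rdy) && !rdy)
= !((!req || req) && (!vld || !vld && !rdy) && !rdy)
= !((!req || req) && !vld && !rdy)
= !(!vld && !rdy)
= vld || rdy

vld || rdy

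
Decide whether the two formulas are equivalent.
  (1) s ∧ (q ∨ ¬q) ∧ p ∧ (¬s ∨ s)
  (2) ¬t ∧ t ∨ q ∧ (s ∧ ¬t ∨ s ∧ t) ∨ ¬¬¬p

E1: s ∧ (q ∨ ¬q) ∧ p ∧ (¬s ∨ s)
    = s ∧ p ∧ (¬s ∨ s)   (complement / identity)
    = s ∧ p   (complement / identity)
E2: ¬t ∧ t ∨ q ∧ (s ∧ ¬t ∨ s ∧ t) ∨ ¬¬¬p
    = q ∧ (s ∧ ¬t ∨ s ∧ t) ∨ ¬¬¬p   (complement / identity)
    = q ∧ (s ∧ ¬t ∨ s ∧ t) ∨ ¬p   (double negation)
    = q ∧ s ∨ ¬p   (distribution)
These differ: at p=0, q=1, s=1, t=0, E1 = 0 but E2 = 1.

No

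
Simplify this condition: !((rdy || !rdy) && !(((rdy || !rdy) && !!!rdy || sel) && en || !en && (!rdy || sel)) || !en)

(!rdy || sel) && en

!((rdy || !rdy) && !(((rdy || !rdy) && !!!rdy || sel) && en || !en && (!rdy || sel)) || !en)
= !((rdy || !rdy) && !((!!!rdy || sel) && en || !en && (!rdy || sel)) || !en)   — complement / identity
= !((rdy || !rdy) && !((!rdy || sel) && en || !en && (!rdy || sel)) || !en)   — double negation
= !(!((!rdy || sel) && en || !en && (!rdy || sel)) || !en)   — complement / identity
= ((!rdy || sel) && en || !en && (!rdy || sel)) && en   — De Morgan
= (!rdy || sel) && en   — distribution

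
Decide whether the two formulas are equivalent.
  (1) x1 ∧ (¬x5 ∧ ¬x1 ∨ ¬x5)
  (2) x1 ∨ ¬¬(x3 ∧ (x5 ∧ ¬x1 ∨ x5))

E1: x1 ∧ (¬x5 ∧ ¬x1 ∨ ¬x5)
    = x1 ∧ ¬x5
E2: x1 ∨ ¬¬(x3 ∧ (x5 ∧ ¬x1 ∨ x5))
    = x1 ∨ ¬¬(x3 ∧ x5)
    = x1 ∨ x3 ∧ x5
These differ: at x1=1, x3=1, x5=1, E1 = 0 but E2 = 1.

No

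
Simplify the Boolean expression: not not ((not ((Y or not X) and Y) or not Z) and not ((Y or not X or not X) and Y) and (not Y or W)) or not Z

not not ((not ((Y or not X) and Y) or not Z) and not ((Y or not X or not X) and Y) and (not Y or W)) or not Z
= not not ((not ((Y or not X) and Y) or not Z) and not ((Y or not X) and Y) and (not Y or W)) or not Z   [idempotence]
= not not (not ((Y or not X) and Y) and (not Y or W)) or not Z   [absorption]
= not ((Y or not X) and Y) and (not Y or W) or not Z   [double negation]
= not Y and (not Y or W) or not Z   [absorption]
= not Y or not Z   [absorption]

not Y or not Z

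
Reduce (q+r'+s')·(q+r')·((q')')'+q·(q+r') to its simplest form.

q+r'

(q+r'+s')·(q+r')·((q')')'+q·(q+r')
= (q+r')·((q')')'+q·(q+r')
= (q+r')·q'+q·(q+r')
= q+r'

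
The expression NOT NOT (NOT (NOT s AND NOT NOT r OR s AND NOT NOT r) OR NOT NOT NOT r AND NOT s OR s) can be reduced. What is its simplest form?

NOT r OR s

NOT NOT (NOT (NOT s AND NOT NOT r OR s AND NOT NOT r) OR NOT NOT NOT r AND NOT s OR s)
= NOT NOT (NOT NOT NOT r OR NOT NOT NOT r AND NOT s OR s)   (distribution)
= NOT NOT (NOT NOT NOT r OR s)   (absorption)
= NOT NOT NOT r OR s   (double negation)
= NOT r OR s   (double negation)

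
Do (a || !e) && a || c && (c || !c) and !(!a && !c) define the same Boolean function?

Yes

E1: (a || !e) && a || c && (c || !c)
    = (a || !e) && a || c   — complement / identity
    = a || c   — absorption
E2: !(!a && !c)
    = a || c   — De Morgan
Both reduce to a || c, so they are equivalent.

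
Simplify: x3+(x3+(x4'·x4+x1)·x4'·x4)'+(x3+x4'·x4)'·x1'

1

x3+(x3+(x4'·x4+x1)·x4'·x4)'+(x3+x4'·x4)'·x1'
= x3+(x3+x4'·x4)'+(x3+x4'·x4)'·x1'   [absorption]
= x3+(x3+x4'·x4)'   [absorption]
= x3+x3'   [complement / identity]
= 1   [complement]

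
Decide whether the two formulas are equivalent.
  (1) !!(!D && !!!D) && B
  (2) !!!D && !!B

Yes

E1: !!(!D && !!!D) && B
    = !!(!D && !D) && B   [double negation]
    = !(D || D) && B   [De Morgan]
    = !D && B   [idempotence]
E2: !!!D && !!B
    = !D && !!B   [double negation]
    = !D && B   [double negation]
Both reduce to !D && B, so they are equivalent.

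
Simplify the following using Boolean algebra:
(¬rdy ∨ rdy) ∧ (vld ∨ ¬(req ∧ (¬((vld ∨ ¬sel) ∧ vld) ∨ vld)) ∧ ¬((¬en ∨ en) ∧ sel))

(¬rdy ∨ rdy) ∧ (vld ∨ ¬(req ∧ (¬((vld ∨ ¬sel) ∧ vld) ∨ vld)) ∧ ¬((¬en ∨ en) ∧ sel))
= vld ∨ ¬(req ∧ (¬((vld ∨ ¬sel) ∧ vld) ∨ vld)) ∧ ¬((¬en ∨ en) ∧ sel)   — complement / identity
= vld ∨ ¬(req ∧ (¬vld ∨ vld)) ∧ ¬((¬en ∨ en) ∧ sel)   — absorption
= vld ∨ ¬req ∧ ¬((¬en ∨ en) ∧ sel)   — complement / identity
= vld ∨ ¬req ∧ ¬sel   — complement / identity

vld ∨ ¬req ∧ ¬sel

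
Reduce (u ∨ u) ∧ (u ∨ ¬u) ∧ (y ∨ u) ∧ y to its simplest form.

(u ∨ u) ∧ (u ∨ ¬u) ∧ (y ∨ u) ∧ y
= (u ∧ ¬u ∨ u) ∧ (y ∨ u) ∧ y   (distribution)
= (u ∧ ¬u ∨ u) ∧ y   (absorption)
= u ∧ y   (complement / identity)

u ∧ y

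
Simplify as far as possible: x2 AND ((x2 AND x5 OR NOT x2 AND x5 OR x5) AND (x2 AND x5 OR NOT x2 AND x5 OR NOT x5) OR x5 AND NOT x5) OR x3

x2 AND ((x2 AND x5 OR NOT x2 AND x5 OR x5) AND (x2 AND x5 OR NOT x2 AND x5 OR NOT x5) OR x5 AND NOT x5) OR x3
= x2 AND (x5 AND NOT x5 OR x2 AND x5 OR NOT x2 AND x5 OR x5 AND NOT x5) OR x3   (distribution)
= x2 AND (x5 AND NOT x5 OR x2 AND x5 OR NOT x2 AND x5) OR x3   (complement / identity)
= x2 AND (x2 AND x5 OR NOT x2 AND x5) OR x3   (complement / identity)
= x2 AND x5 OR x3   (distribution)

x2 AND x5 OR x3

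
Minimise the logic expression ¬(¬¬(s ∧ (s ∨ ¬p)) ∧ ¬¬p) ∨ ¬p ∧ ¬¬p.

¬s ∨ ¬p

¬(¬¬(s ∧ (s ∨ ¬p)) ∧ ¬¬p) ∨ ¬p ∧ ¬¬p
= ¬(¬¬s ∧ ¬¬p) ∨ ¬p ∧ ¬¬p   — absorption
= ¬s ∨ ¬p ∨ ¬p ∧ ¬¬p   — De Morgan
= ¬s ∨ ¬p ∨ ¬p ∧ p   — double negation
= ¬s ∨ ¬p   — complement / identity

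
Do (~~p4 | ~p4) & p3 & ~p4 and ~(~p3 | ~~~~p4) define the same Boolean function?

E1: (~~p4 | ~p4) & p3 & ~p4
    = (p4 | ~p4) & p3 & ~p4   (double negation)
    = p3 & ~p4   (complement / identity)
E2: ~(~p3 | ~~~~p4)
    = ~(~p3 | ~~p4)   (double negation)
    = p3 & ~p4   (De Morgan)
Both reduce to p3 & ~p4, so they are equivalent.

Yes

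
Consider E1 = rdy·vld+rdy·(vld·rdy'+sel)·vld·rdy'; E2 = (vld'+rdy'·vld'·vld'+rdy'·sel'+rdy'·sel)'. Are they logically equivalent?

E1: rdy·vld+rdy·(vld·rdy'+sel)·vld·rdy'
    = rdy·vld+rdy·vld·rdy'   [absorption]
    = (vld+vld·rdy')·rdy   [distribution]
    = vld·rdy   [absorption]
E2: (vld'+rdy'·vld'·vld'+rdy'·sel'+rdy'·sel)'
    = (vld'+rdy'·vld'·vld'+rdy')'   [distribution]
    = (vld'+rdy'·vld'+rdy')'   [idempotence]
    = (vld'+rdy')'   [absorption]
    = vld·rdy   [De Morgan]
Both reduce to vld·rdy, so they are equivalent.

Yes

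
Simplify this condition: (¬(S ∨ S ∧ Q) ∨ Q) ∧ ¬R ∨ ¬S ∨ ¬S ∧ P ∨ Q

¬S ∨ Q

(¬(S ∨ S ∧ Q) ∨ Q) ∧ ¬R ∨ ¬S ∨ ¬S ∧ P ∨ Q
= (¬(S ∨ S ∧ Q) ∨ Q) ∧ ¬R ∨ ¬S ∨ Q
= (¬S ∨ Q) ∧ ¬R ∨ ¬S ∨ Q
= ¬S ∨ Q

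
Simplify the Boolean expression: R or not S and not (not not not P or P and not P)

R or not S and P

R or not S and not (not not not P or P and not P)
= R or not S and not (not P or P and not P)   — double negation
= R or not S and not not P   — complement / identity
= R or not S and P   — double negation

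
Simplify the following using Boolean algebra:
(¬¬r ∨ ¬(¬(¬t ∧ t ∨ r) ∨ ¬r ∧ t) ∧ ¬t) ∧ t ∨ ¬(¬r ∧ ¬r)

r

(¬¬r ∨ ¬(¬(¬t ∧ t ∨ r) ∨ ¬r ∧ t) ∧ ¬t) ∧ t ∨ ¬(¬r ∧ ¬r)
= (¬¬r ∨ ¬(¬r ∨ ¬r ∧ t) ∧ ¬t) ∧ t ∨ ¬(¬r ∧ ¬r)   — complement / identity
= (¬¬r ∨ ¬(¬r ∨ ¬r ∧ t) ∧ ¬t) ∧ t ∨ ¬¬r   — idempotence
= (¬¬r ∨ ¬¬r ∧ ¬t) ∧ t ∨ ¬¬r   — absorption
= ¬¬r ∧ t ∨ ¬¬r   — absorption
= ¬¬r   — absorption
= r   — double negation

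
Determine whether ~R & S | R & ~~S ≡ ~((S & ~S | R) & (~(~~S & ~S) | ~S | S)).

No

E1: ~R & S | R & ~~S
    = ~R & S | R & S
    = S
E2: ~((S & ~S | R) & (~(~~S & ~S) | ~S | S))
    = ~((S & ~S | R) & (~S | S | ~S | S))
    = ~(R & (~S | S | ~S | S))
    = ~(R & (~S | S))
    = ~R
These differ: at R=0, S=0, E1 = 0 but E2 = 1.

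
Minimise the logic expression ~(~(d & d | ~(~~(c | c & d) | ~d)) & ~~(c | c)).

d | ~c

~(~(d & d | ~(~~(c | c & d) | ~d)) & ~~(c | c))
= ~(~(d & d | ~(~~c | ~d)) & ~~(c | c))
= ~(~(d & d | ~c & d) & ~~(c | c))
= ~(~(d & d | ~c & d) & ~~c)
= ~(~((d | ~c) & d) & ~~c)
= (d | ~c) & d | ~c
= d | ~c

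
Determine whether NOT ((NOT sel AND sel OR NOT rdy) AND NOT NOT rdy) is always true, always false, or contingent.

always true

NOT ((NOT sel AND sel OR NOT rdy) AND NOT NOT rdy)
= NOT (NOT rdy AND NOT NOT rdy)   [complement / identity]
= rdy OR NOT rdy   [De Morgan]
= TRUE   [complement]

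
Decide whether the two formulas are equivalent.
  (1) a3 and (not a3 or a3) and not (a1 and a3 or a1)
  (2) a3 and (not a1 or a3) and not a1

Yes

E1: a3 and (not a3 or a3) and not (a1 and a3 or a1)
    = a3 and not (a1 and a3 or a1)   (complement / identity)
    = a3 and not a1   (absorption)
E2: a3 and (not a1 or a3) and not a1
    = a3 and not a1   (absorption)
Both reduce to a3 and not a1, so they are equivalent.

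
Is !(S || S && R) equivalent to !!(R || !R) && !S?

E1: !(S || S && R)
    = !S
E2: !!(R || !R) && !S
    = (R || !R) && !S
    = !S
Both reduce to !S, so they are equivalent.

Yes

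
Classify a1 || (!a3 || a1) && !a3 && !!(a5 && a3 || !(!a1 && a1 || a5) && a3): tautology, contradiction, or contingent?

contingent

a1 || (!a3 || a1) && !a3 && !!(a5 && a3 || !(!a1 && a1 || a5) && a3)
= a1 || !a3 && !!(a5 && a3 || !(!a1 && a1 || a5) && a3)   (absorption)
= a1 || !a3 && !!(a5 && a3 || !a5 && a3)   (complement / identity)
= a1 || !a3 && (a5 && a3 || !a5 && a3)   (double negation)
= a1 || !a3 && a3   (distribution)
= a1   (complement / identity)
This depends on a1, so it is not a constant.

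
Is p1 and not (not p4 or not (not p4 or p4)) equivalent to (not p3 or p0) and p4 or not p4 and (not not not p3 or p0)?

E1: p1 and not (not p4 or not (not p4 or p4))
    = p1 and p4 and (not p4 or p4)   [De Morgan]
    = p1 and p4   [complement / identity]
E2: (not p3 or p0) and p4 or not p4 and (not not not p3 or p0)
    = (not p3 or p0) and p4 or not p4 and (not p3 or p0)   [double negation]
    = not p3 or p0   [distribution]
These differ: at p0=1, p1=0, p3=0, p4=0, E1 = 0 but E2 = 1.

No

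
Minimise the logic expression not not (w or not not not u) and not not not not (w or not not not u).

not not (w or not not not u) and not not not not (w or not not not u)
= not not (w or not not not u) and not not (w or not not not u)   [double negation]
= not not (w or not not not u)   [idempotence]
= w or not not not u   [double negation]
= w or not u   [double negation]

w or not u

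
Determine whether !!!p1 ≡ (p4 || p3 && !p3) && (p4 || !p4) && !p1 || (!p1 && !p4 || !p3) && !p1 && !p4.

Yes

E1: !!!p1
    = !p1   (double negation)
E2: (p4 || p3 && !p3) && (p4 || !p4) && !p1 || (!p1 && !p4 || !p3) && !p1 && !p4
    = p4 && (p4 || !p4) && !p1 || (!p1 && !p4 || !p3) && !p1 && !p4   (complement / identity)
    = p4 && !p1 || (!p1 && !p4 || !p3) && !p1 && !p4   (complement / identity)
    = p4 && !p1 || !p1 && !p4   (absorption)
    = !p1   (distribution)
Both reduce to !p1, so they are equivalent.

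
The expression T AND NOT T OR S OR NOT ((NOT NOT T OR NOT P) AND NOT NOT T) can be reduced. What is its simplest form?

S OR NOT T

T AND NOT T OR S OR NOT ((NOT NOT T OR NOT P) AND NOT NOT T)
= T AND NOT T OR S OR NOT NOT NOT T   (absorption)
= S OR NOT NOT NOT T   (complement / identity)
= S OR NOT T   (double negation)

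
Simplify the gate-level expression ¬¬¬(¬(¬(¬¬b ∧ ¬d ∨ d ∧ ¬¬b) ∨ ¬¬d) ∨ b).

¬b

¬¬¬(¬(¬(¬¬b ∧ ¬d ∨ d ∧ ¬¬b) ∨ ¬¬d) ∨ b)
= ¬¬¬(¬(¬¬¬b ∨ ¬¬d) ∨ b)   (distribution)
= ¬¬¬(¬(¬b ∨ ¬¬d) ∨ b)   (double negation)
= ¬¬¬(b ∧ ¬d ∨ b)   (De Morgan)
= ¬¬¬b   (absorption)
= ¬b   (double negation)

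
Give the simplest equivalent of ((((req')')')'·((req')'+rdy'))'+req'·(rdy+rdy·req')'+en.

req'+en

((((req')')')'·((req')'+rdy'))'+req'·(rdy+rdy·req')'+en
= ((req')'·((req')'+rdy'))'+req'·(rdy+rdy·req')'+en   — double negation
= ((req')')'+req'·(rdy+rdy·req')'+en   — absorption
= req'+req'·(rdy+rdy·req')'+en   — double negation
= req'+req'·rdy'+en   — absorption
= req'+en   — absorption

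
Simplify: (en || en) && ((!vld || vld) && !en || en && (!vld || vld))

(en || en) && ((!vld || vld) && !en || en && (!vld || vld))
= (en || en) && (!vld || vld)   [distribution]
= en && (!vld || vld)   [idempotence]
= en   [complement / identity]

en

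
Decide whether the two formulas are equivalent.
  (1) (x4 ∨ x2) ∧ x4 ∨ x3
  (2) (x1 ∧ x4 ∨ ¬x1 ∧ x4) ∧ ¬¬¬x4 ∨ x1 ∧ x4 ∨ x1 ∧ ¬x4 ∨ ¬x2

E1: (x4 ∨ x2) ∧ x4 ∨ x3
    = x4 ∨ x3   [absorption]
E2: (x1 ∧ x4 ∨ ¬x1 ∧ x4) ∧ ¬¬¬x4 ∨ x1 ∧ x4 ∨ x1 ∧ ¬x4 ∨ ¬x2
    = (x1 ∧ x4 ∨ ¬x1 ∧ x4) ∧ ¬x4 ∨ x1 ∧ x4 ∨ x1 ∧ ¬x4 ∨ ¬x2   [double negation]
    = x4 ∧ ¬x4 ∨ x1 ∧ x4 ∨ x1 ∧ ¬x4 ∨ ¬x2   [distribution]
    = x4 ∧ ¬x4 ∨ x1 ∨ ¬x2   [distribution]
    = x1 ∨ ¬x2   [complement / identity]
These differ: at x1=0, x2=0, x3=0, x4=0, E1 = 0 but E2 = 1.

No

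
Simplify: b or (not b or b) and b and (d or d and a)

b

b or (not b or b) and b and (d or d and a)
= b or (not b or b) and b and d   (absorption)
= b or b and d   (complement / identity)
= b   (absorption)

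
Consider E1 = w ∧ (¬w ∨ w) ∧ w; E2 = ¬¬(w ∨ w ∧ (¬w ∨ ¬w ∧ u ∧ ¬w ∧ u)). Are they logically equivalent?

E1: w ∧ (¬w ∨ w) ∧ w
    = w ∧ w   [complement / identity]
    = w   [idempotence]
E2: ¬¬(w ∨ w ∧ (¬w ∨ ¬w ∧ u ∧ ¬w ∧ u))
    = ¬¬(w ∨ w ∧ (¬w ∨ ¬w ∧ u))   [idempotence]
    = ¬¬(w ∨ w ∧ ¬w)   [absorption]
    = ¬¬w   [complement / identity]
    = w   [double negation]
Both reduce to w, so they are equivalent.

Yes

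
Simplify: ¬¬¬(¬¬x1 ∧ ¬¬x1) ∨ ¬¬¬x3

¬x1 ∨ ¬x3

¬¬¬(¬¬x1 ∧ ¬¬x1) ∨ ¬¬¬x3
= ¬¬¬¬¬x1 ∨ ¬¬¬x3   [idempotence]
= ¬¬¬x1 ∨ ¬¬¬x3   [double negation]
= ¬¬¬x1 ∨ ¬x3   [double negation]
= ¬x1 ∨ ¬x3   [double negation]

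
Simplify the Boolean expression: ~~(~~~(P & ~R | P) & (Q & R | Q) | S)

~~(~~~(P & ~R | P) & (Q & R | Q) | S)
= ~~(~(P & ~R | P) & (Q & R | Q) | S)   [double negation]
= ~~(~(P & ~R | P) & Q | S)   [absorption]
= ~(P & ~R | P) & Q | S   [double negation]
= ~P & Q | S   [absorption]

~P & Q | S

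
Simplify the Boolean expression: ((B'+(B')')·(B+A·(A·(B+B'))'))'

B'

((B'+(B')')·(B+A·(A·(B+B'))'))'
= ((B'+(B')')·(B+A·A'))'   — complement / identity
= ((B'+(B')')·B)'   — complement / identity
= ((B'+B)·B)'   — double negation
= B'   — complement / identity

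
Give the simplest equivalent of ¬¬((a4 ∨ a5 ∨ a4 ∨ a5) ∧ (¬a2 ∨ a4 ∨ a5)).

a4 ∨ a5

¬¬((a4 ∨ a5 ∨ a4 ∨ a5) ∧ (¬a2 ∨ a4 ∨ a5))
= ¬¬(a4 ∨ a5 ∨ (a4 ∨ a5) ∧ ¬a2)
= ¬¬(a4 ∨ a5)
= a4 ∨ a5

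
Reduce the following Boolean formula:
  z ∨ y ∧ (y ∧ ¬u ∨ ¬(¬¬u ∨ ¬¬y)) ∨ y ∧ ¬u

z ∨ y ∧ (y ∧ ¬u ∨ ¬(¬¬u ∨ ¬¬y)) ∨ y ∧ ¬u
= z ∨ y ∧ (y ∧ ¬u ∨ ¬u ∧ ¬y) ∨ y ∧ ¬u   [De Morgan]
= z ∨ y ∧ ¬u ∨ y ∧ ¬u   [distribution]
= z ∨ y ∧ ¬u   [idempotence]

z ∨ y ∧ ¬u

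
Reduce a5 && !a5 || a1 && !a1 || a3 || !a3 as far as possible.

true

a5 && !a5 || a1 && !a1 || a3 || !a3
= a1 && !a1 || a3 || !a3
= a3 || !a3
= true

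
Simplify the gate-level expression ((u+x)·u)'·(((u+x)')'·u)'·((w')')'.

u'·w'

((u+x)·u)'·(((u+x)')'·u)'·((w')')'
= ((u+x)·u)'·(((u+x)')'·u)'·w'   [double negation]
= ((u+x)·u)'·((u+x)·u)'·w'   [double negation]
= ((u+x)·u)'·w'   [idempotence]
= u'·w'   [absorption]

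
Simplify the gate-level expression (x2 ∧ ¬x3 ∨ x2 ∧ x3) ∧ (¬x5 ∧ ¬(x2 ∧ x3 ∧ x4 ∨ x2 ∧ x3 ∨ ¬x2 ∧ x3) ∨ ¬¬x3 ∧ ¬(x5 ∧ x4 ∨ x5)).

x2 ∧ ¬x5

(x2 ∧ ¬x3 ∨ x2 ∧ x3) ∧ (¬x5 ∧ ¬(x2 ∧ x3 ∧ x4 ∨ x2 ∧ x3 ∨ ¬x2 ∧ x3) ∨ ¬¬x3 ∧ ¬(x5 ∧ x4 ∨ x5))
= (x2 ∧ ¬x3 ∨ x2 ∧ x3) ∧ (¬x5 ∧ ¬(x2 ∧ x3 ∨ ¬x2 ∧ x3) ∨ ¬¬x3 ∧ ¬(x5 ∧ x4 ∨ x5))   — absorption
= (x2 ∧ ¬x3 ∨ x2 ∧ x3) ∧ (¬x5 ∧ ¬(x2 ∧ x3 ∨ ¬x2 ∧ x3) ∨ ¬¬x3 ∧ ¬x5)   — absorption
= x2 ∧ (¬x5 ∧ ¬(x2 ∧ x3 ∨ ¬x2 ∧ x3) ∨ ¬¬x3 ∧ ¬x5)   — distribution
= x2 ∧ (¬x5 ∧ ¬x3 ∨ ¬¬x3 ∧ ¬x5)   — distribution
= x2 ∧ (¬x5 ∧ ¬x3 ∨ x3 ∧ ¬x5)   — double negation
= x2 ∧ ¬x5   — distribution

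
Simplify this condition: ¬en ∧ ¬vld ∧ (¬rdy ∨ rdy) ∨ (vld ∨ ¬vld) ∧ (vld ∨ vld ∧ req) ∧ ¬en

¬en

¬en ∧ ¬vld ∧ (¬rdy ∨ rdy) ∨ (vld ∨ ¬vld) ∧ (vld ∨ vld ∧ req) ∧ ¬en
= ¬en ∧ ¬vld ∧ (¬rdy ∨ rdy) ∨ (vld ∨ vld ∧ req) ∧ ¬en   (complement / identity)
= ¬en ∧ ¬vld ∨ (vld ∨ vld ∧ req) ∧ ¬en   (complement / identity)
= ¬en ∧ ¬vld ∨ vld ∧ ¬en   (absorption)
= ¬en   (distribution)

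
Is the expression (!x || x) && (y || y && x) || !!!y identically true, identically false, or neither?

(!x || x) && (y || y && x) || !!!y
= (!x || x) && (y || y && x) || !y
= (!x || x) && y || !y
= y || !y
= true

identically true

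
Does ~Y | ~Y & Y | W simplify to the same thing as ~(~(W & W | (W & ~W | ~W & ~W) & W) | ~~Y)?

No

E1: ~Y | ~Y & Y | W
    = ~Y | W
E2: ~(~(W & W | (W & ~W | ~W & ~W) & W) | ~~Y)
    = ~(~(W & W | ~W & W) | ~~Y)
    = ~(~W | ~~Y)
    = W & ~Y
These differ: at W=0, Y=0, E1 = 1 but E2 = 0.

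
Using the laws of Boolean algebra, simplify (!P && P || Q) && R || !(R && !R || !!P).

Q && R || !P

(!P && P || Q) && R || !(R && !R || !!P)
= (!P && P || Q) && R || !(R && !R || P)
= (!P && P || Q) && R || !P
= Q && R || !P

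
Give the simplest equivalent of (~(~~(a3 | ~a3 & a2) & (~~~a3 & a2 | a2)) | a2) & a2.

(~(~~(a3 | ~a3 & a2) & (~~~a3 & a2 | a2)) | a2) & a2
= (~((a3 | ~a3 & a2) & (~~~a3 & a2 | a2)) | a2) & a2
= (~((a3 | ~a3 & a2) & (~a3 & a2 | a2)) | a2) & a2
= (~(a3 & a2 | ~a3 & a2) | a2) & a2
= (~a2 | a2) & a2
= a2

a2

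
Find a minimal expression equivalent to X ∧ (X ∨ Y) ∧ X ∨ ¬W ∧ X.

X

X ∧ (X ∨ Y) ∧ X ∨ ¬W ∧ X
= X ∧ X ∨ ¬W ∧ X
= (X ∨ ¬W) ∧ X
= X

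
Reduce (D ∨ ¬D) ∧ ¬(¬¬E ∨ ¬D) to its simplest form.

(D ∨ ¬D) ∧ ¬(¬¬E ∨ ¬D)
= (D ∨ ¬D) ∧ ¬E ∧ D
= ¬E ∧ D

¬E ∧ D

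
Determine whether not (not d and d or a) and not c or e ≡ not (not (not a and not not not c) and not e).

E1: not (not d and d or a) and not c or e
    = not a and not c or e   [complement / identity]
E2: not (not (not a and not not not c) and not e)
    = not a and not not not c or e   [De Morgan]
    = not a and not c or e   [double negation]
Both reduce to not a and not c or e, so they are equivalent.

Yes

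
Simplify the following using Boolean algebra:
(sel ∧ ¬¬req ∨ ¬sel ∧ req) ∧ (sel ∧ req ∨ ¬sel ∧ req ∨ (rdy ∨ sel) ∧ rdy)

(sel ∧ ¬¬req ∨ ¬sel ∧ req) ∧ (sel ∧ req ∨ ¬sel ∧ req ∨ (rdy ∨ sel) ∧ rdy)
= (sel ∧ ¬¬req ∨ ¬sel ∧ req) ∧ (sel ∧ req ∨ ¬sel ∧ req ∨ rdy)   [absorption]
= (sel ∧ req ∨ ¬sel ∧ req) ∧ (sel ∧ req ∨ ¬sel ∧ req ∨ rdy)   [double negation]
= sel ∧ req ∨ ¬sel ∧ req   [absorption]
= req   [distribution]

req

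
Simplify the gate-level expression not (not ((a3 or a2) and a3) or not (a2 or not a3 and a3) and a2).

not (not ((a3 or a2) and a3) or not (a2 or not a3 and a3) and a2)
= not (not ((a3 or a2) and a3) or not a2 and a2)   [complement / identity]
= not (not a3 or not a2 and a2)   [absorption]
= not not a3   [complement / identity]
= a3   [double negation]

a3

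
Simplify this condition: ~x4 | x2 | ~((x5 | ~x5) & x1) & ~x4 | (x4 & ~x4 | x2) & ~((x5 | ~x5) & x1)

~x4 | x2 | ~((x5 | ~x5) & x1) & ~x4 | (x4 & ~x4 | x2) & ~((x5 | ~x5) & x1)
= ~x4 | x2 | ~((x5 | ~x5) & x1) & ~x4 | x2 & ~((x5 | ~x5) & x1)   — complement / identity
= ~x4 | x2 | (~x4 | x2) & ~((x5 | ~x5) & x1)   — distribution
= ~x4 | x2 | (~x4 | x2) & ~x1   — complement / identity
= ~x4 | x2   — absorption

~x4 | x2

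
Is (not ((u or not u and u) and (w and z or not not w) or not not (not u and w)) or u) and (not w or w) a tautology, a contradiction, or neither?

(not ((u or not u and u) and (w and z or not not w) or not not (not u and w)) or u) and (not w or w)
= (not ((u or not u and u) and (w and z or w) or not not (not u and w)) or u) and (not w or w)   — double negation
= (not ((u or not u and u) and w or not not (not u and w)) or u) and (not w or w)   — absorption
= not ((u or not u and u) and w or not not (not u and w)) or u   — complement / identity
= not (u and w or not not (not u and w)) or u   — complement / identity
= not (u and w or not u and w) or u   — double negation
= not w or u   — distribution
This depends on u, w, so it is not a constant.

neither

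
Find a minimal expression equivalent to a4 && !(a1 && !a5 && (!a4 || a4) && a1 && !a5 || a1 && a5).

a4 && !(a1 && !a5 && (!a4 || a4) && a1 && !a5 || a1 && a5)
= a4 && !(a1 && !a5 && a1 && !a5 || a1 && a5)   [complement / identity]
= a4 && !(a1 && !a5 || a1 && a5)   [idempotence]
= a4 && !a1   [distribution]

a4 && !a1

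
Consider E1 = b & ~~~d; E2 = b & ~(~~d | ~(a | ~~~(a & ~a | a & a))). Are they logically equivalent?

E1: b & ~~~d
    = b & ~d
E2: b & ~(~~d | ~(a | ~~~(a & ~a | a & a)))
    = b & ~(~~d | ~(a | ~(a & ~a | a & a)))
    = b & ~(~~d | ~(a | ~a))
    = b & ~d & (a | ~a)
    = b & ~d
Both reduce to b & ~d, so they are equivalent.

Yes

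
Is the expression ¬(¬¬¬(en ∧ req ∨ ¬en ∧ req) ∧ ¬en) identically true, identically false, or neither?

¬(¬¬¬(en ∧ req ∨ ¬en ∧ req) ∧ ¬en)
= ¬(¬¬¬req ∧ ¬en)   (distribution)
= ¬(¬req ∧ ¬en)   (double negation)
= req ∨ en   (De Morgan)
This depends on en, req, so it is not a constant.

neither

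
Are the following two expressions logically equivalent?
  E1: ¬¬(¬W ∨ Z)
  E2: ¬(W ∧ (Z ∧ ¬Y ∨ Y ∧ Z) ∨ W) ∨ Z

Yes

E1: ¬¬(¬W ∨ Z)
    = ¬W ∨ Z   (double negation)
E2: ¬(W ∧ (Z ∧ ¬Y ∨ Y ∧ Z) ∨ W) ∨ Z
    = ¬(W ∧ Z ∨ W) ∨ Z   (distribution)
    = ¬W ∨ Z   (absorption)
Both reduce to ¬W ∨ Z, so they are equivalent.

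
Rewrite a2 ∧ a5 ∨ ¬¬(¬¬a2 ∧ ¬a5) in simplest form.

a2 ∧ a5 ∨ ¬¬(¬¬a2 ∧ ¬a5)
= a2 ∧ a5 ∨ ¬¬a2 ∧ ¬a5   — double negation
= a2 ∧ a5 ∨ a2 ∧ ¬a5   — double negation
= a2   — distribution

a2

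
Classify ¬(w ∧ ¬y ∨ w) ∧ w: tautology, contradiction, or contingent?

contradiction

¬(w ∧ ¬y ∨ w) ∧ w
= ¬w ∧ w   — absorption
= False   — complement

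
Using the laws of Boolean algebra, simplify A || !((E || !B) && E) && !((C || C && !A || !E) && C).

A || !E && !C

A || !((E || !B) && E) && !((C || C && !A || !E) && C)
= A || !((E || !B) && E) && !((C || !E) && C)   (absorption)
= A || !E && !((C || !E) && C)   (absorption)
= A || !E && !C   (absorption)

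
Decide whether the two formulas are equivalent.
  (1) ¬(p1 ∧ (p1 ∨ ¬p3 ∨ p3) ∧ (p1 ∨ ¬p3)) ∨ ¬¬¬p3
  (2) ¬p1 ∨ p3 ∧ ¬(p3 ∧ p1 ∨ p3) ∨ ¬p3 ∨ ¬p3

Yes

E1: ¬(p1 ∧ (p1 ∨ ¬p3 ∨ p3) ∧ (p1 ∨ ¬p3)) ∨ ¬¬¬p3
    = ¬(p1 ∧ (p1 ∨ ¬p3)) ∨ ¬¬¬p3   (absorption)
    = ¬p1 ∨ ¬¬¬p3   (absorption)
    = ¬p1 ∨ ¬p3   (double negation)
E2: ¬p1 ∨ p3 ∧ ¬(p3 ∧ p1 ∨ p3) ∨ ¬p3 ∨ ¬p3
    = ¬p1 ∨ p3 ∧ ¬(p3 ∧ p1 ∨ p3) ∨ ¬p3   (idempotence)
    = ¬p1 ∨ p3 ∧ ¬p3 ∨ ¬p3   (absorption)
    = ¬p1 ∨ ¬p3   (complement / identity)
Both reduce to ¬p1 ∨ ¬p3, so they are equivalent.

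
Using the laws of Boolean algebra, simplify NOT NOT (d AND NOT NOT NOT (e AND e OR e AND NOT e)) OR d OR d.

d

NOT NOT (d AND NOT NOT NOT (e AND e OR e AND NOT e)) OR d OR d
= d AND NOT NOT NOT (e AND e OR e AND NOT e) OR d OR d   — double negation
= d AND NOT NOT NOT e OR d OR d   — distribution
= d AND NOT e OR d OR d   — double negation
= d AND NOT e OR d   — idempotence
= d   — absorption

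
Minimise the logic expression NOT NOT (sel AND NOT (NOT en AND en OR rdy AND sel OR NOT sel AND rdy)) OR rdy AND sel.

NOT NOT (sel AND NOT (NOT en AND en OR rdy AND sel OR NOT sel AND rdy)) OR rdy AND sel
= NOT NOT (sel AND NOT (rdy AND sel OR NOT sel AND rdy)) OR rdy AND sel   [complement / identity]
= sel AND NOT (rdy AND sel OR NOT sel AND rdy) OR rdy AND sel   [double negation]
= sel AND NOT rdy OR rdy AND sel   [distribution]
= sel   [distribution]

sel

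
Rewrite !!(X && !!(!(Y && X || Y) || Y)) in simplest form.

X

!!(X && !!(!(Y && X || Y) || Y))
= X && !!(!(Y && X || Y) || Y)   [double negation]
= X && !!(!Y || Y)   [absorption]
= X && (!Y || Y)   [double negation]
= X   [complement / identity]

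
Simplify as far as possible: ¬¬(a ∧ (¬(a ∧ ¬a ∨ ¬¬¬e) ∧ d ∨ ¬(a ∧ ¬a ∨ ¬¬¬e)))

¬¬(a ∧ (¬(a ∧ ¬a ∨ ¬¬¬e) ∧ d ∨ ¬(a ∧ ¬a ∨ ¬¬¬e)))
= ¬¬(a ∧ ¬(a ∧ ¬a ∨ ¬¬¬e))   [absorption]
= ¬¬(a ∧ ¬¬¬¬e)   [complement / identity]
= ¬¬(a ∧ ¬¬e)   [double negation]
= ¬¬(a ∧ e)   [double negation]
= a ∧ e   [double negation]

a ∧ e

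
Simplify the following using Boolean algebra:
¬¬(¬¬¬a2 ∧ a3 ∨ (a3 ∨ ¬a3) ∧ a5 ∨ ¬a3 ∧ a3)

¬¬(¬¬¬a2 ∧ a3 ∨ (a3 ∨ ¬a3) ∧ a5 ∨ ¬a3 ∧ a3)
= ¬¬(¬¬¬a2 ∧ a3 ∨ (a3 ∨ ¬a3) ∧ a5)   — complement / identity
= ¬¬(¬¬¬a2 ∧ a3 ∨ a5)   — complement / identity
= ¬¬¬a2 ∧ a3 ∨ a5   — double negation
= ¬a2 ∧ a3 ∨ a5   — double negation

¬a2 ∧ a3 ∨ a5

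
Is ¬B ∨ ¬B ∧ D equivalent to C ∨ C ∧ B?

E1: ¬B ∨ ¬B ∧ D
    = ¬B
E2: C ∨ C ∧ B
    = C
These differ: at B=0, C=0, D=0, E1 = 1 but E2 = 0.

No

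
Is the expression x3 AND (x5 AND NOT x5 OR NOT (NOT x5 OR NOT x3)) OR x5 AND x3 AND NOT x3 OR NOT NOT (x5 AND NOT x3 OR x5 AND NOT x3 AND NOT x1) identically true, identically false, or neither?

x3 AND (x5 AND NOT x5 OR NOT (NOT x5 OR NOT x3)) OR x5 AND x3 AND NOT x3 OR NOT NOT (x5 AND NOT x3 OR x5 AND NOT x3 AND NOT x1)
= x3 AND (x5 AND NOT x5 OR x5 AND x3) OR x5 AND x3 AND NOT x3 OR NOT NOT (x5 AND NOT x3 OR x5 AND NOT x3 AND NOT x1)   [De Morgan]
= x3 AND (x5 AND NOT x5 OR x5 AND x3) OR x5 AND x3 AND NOT x3 OR NOT NOT (x5 AND NOT x3)   [absorption]
= x3 AND x5 AND x3 OR x5 AND x3 AND NOT x3 OR NOT NOT (x5 AND NOT x3)   [complement / identity]
= x3 AND x5 AND x3 OR x5 AND x3 AND NOT x3 OR x5 AND NOT x3   [double negation]
= x5 AND x3 OR x5 AND NOT x3   [distribution]
= x5   [distribution]
This depends on x5, so it is not a constant.

neither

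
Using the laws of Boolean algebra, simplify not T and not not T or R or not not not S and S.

R

not T and not not T or R or not not not S and S
= not T and not not T or R or not S and S
= not T and T or R or not S and S
= R or not S and S
= R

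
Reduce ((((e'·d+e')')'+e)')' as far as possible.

1

((((e'·d+e')')'+e)')'
= ((((e')')'+e)')'   [absorption]
= ((e')')'+e   [double negation]
= e'+e   [double negation]
= 1   [complement]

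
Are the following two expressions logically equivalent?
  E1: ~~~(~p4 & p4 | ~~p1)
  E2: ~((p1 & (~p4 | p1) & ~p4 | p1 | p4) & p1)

E1: ~~~(~p4 & p4 | ~~p1)
    = ~(~p4 & p4 | ~~p1)   — double negation
    = ~(~p4 & p4 | p1)   — double negation
    = ~p1   — complement / identity
E2: ~((p1 & (~p4 | p1) & ~p4 | p1 | p4) & p1)
    = ~((p1 & ~p4 | p1 | p4) & p1)   — absorption
    = ~((p1 | p4) & p1)   — absorption
    = ~p1   — absorption
Both reduce to ~p1, so they are equivalent.

Yes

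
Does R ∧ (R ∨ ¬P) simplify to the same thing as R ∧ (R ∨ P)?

Yes

E1: R ∧ (R ∨ ¬P)
    = R   — absorption
E2: R ∧ (R ∨ P)
    = R   — absorption
Both reduce to R, so they are equivalent.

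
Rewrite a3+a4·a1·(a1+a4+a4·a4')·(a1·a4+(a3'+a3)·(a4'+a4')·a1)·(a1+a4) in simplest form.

a3+a4·a1·(a1+a4+a4·a4')·(a1·a4+(a3'+a3)·(a4'+a4')·a1)·(a1+a4)
= a3+a4·a1·(a1+a4+a4·a4')·(a1·a4+(a4'+a4')·a1)·(a1+a4)
= a3+a4·a1·(a1+a4)·(a1·a4+(a4'+a4')·a1)·(a1+a4)
= a3+a4·a1·(a1+a4)·(a1·a4+a4'·a1)·(a1+a4)
= a3+a4·a1·(a1+a4)·a1·(a1+a4)
= a3+a4·a1·(a1+a4)
= a3+a4·a1

a3+a4·a1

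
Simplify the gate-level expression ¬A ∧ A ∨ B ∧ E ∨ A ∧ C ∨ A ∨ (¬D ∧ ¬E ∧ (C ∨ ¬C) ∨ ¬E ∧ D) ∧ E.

¬A ∧ A ∨ B ∧ E ∨ A ∧ C ∨ A ∨ (¬D ∧ ¬E ∧ (C ∨ ¬C) ∨ ¬E ∧ D) ∧ E
= ¬A ∧ A ∨ B ∧ E ∨ A ∨ (¬D ∧ ¬E ∧ (C ∨ ¬C) ∨ ¬E ∧ D) ∧ E
= ¬A ∧ A ∨ B ∧ E ∨ A ∨ (¬D ∧ ¬E ∨ ¬E ∧ D) ∧ E
= B ∧ E ∨ A ∨ (¬D ∧ ¬E ∨ ¬E ∧ D) ∧ E
= B ∧ E ∨ A ∨ ¬E ∧ E
= B ∧ E ∨ A

B ∧ E ∨ A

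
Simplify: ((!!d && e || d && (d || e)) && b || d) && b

d && b

((!!d && e || d && (d || e)) && b || d) && b
= ((!!d && e || d) && b || d) && b   (absorption)
= ((d && e || d) && b || d) && b   (double negation)
= (d && b || d) && b   (absorption)
= d && b   (absorption)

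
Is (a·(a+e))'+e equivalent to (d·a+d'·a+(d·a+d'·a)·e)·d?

E1: (a·(a+e))'+e
    = a'+e
E2: (d·a+d'·a+(d·a+d'·a)·e)·d
    = (d·a+d'·a)·d
    = a·d
These differ: at a=0, d=0, e=1, E1 = 1 but E2 = 0.

No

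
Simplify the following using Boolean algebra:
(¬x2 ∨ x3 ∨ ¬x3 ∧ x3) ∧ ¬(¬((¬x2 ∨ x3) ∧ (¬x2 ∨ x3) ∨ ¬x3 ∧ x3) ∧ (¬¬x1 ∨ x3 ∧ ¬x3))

(¬x2 ∨ x3 ∨ ¬x3 ∧ x3) ∧ ¬(¬((¬x2 ∨ x3) ∧ (¬x2 ∨ x3) ∨ ¬x3 ∧ x3) ∧ (¬¬x1 ∨ x3 ∧ ¬x3))
= (¬x2 ∨ x3 ∨ ¬x3 ∧ x3) ∧ ¬(¬((¬x2 ∨ x3) ∧ (¬x2 ∨ x3) ∨ ¬x3 ∧ x3) ∧ ¬¬x1)
= (¬x2 ∨ x3 ∨ ¬x3 ∧ x3) ∧ ((¬x2 ∨ x3) ∧ (¬x2 ∨ x3) ∨ ¬x3 ∧ x3 ∨ ¬x1)
= (¬x2 ∨ x3 ∨ ¬x3 ∧ x3) ∧ (¬x2 ∨ x3 ∨ ¬x3 ∧ x3 ∨ ¬x1)
= ¬x2 ∨ x3 ∨ ¬x3 ∧ x3
= ¬x2 ∨ x3

¬x2 ∨ x3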